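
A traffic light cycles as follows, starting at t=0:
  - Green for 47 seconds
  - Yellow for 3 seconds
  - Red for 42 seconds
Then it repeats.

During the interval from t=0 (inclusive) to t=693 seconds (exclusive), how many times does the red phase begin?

Cycle = 47+3+42 = 92s
red phase starts at t = k*92 + 50 for k=0,1,2,...
Need k*92+50 < 693 → k < 6.989
k ∈ {0, ..., 6} → 7 starts

Answer: 7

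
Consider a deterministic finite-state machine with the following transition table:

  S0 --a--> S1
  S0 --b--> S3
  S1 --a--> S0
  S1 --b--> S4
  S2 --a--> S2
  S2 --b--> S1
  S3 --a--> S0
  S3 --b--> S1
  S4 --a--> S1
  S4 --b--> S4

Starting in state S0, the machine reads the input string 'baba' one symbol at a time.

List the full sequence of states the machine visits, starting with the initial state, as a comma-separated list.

Start: S0
  read 'b': S0 --b--> S3
  read 'a': S3 --a--> S0
  read 'b': S0 --b--> S3
  read 'a': S3 --a--> S0

Answer: S0, S3, S0, S3, S0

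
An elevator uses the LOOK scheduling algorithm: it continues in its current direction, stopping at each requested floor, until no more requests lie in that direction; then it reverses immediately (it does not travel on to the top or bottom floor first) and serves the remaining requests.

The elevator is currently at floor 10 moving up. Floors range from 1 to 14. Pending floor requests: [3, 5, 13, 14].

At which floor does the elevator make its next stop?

Answer: 13

Derivation:
Current floor: 10, direction: up
Requests above: [13, 14]
Requests below: [3, 5]
Moving up and requests lie above → nearest above is min([13, 14]) = 13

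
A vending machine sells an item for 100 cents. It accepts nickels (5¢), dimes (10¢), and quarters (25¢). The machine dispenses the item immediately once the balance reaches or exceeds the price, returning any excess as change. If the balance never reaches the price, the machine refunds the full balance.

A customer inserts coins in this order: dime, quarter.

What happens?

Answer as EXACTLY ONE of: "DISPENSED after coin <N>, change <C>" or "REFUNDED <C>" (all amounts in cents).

Answer: REFUNDED 35

Derivation:
Price: 100¢
Coin 1 (dime, 10¢): balance = 10¢
Coin 2 (quarter, 25¢): balance = 35¢
All coins inserted, balance 35¢ < price 100¢ → REFUND 35¢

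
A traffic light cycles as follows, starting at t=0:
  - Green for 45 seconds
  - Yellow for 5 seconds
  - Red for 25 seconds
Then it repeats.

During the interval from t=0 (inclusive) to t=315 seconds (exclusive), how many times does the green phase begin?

Cycle = 45+5+25 = 75s
green phase starts at t = k*75 + 0 for k=0,1,2,...
Need k*75+0 < 315 → k < 4.200
k ∈ {0, ..., 4} → 5 starts

Answer: 5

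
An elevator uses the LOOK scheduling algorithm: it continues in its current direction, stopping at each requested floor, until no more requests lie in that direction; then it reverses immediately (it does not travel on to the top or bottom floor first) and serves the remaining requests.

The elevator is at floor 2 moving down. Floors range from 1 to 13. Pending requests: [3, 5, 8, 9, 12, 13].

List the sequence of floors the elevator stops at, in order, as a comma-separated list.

Current: 2, moving DOWN
Serve below first (descending): []
Then reverse, serve above (ascending): [3, 5, 8, 9, 12, 13]

Answer: 3, 5, 8, 9, 12, 13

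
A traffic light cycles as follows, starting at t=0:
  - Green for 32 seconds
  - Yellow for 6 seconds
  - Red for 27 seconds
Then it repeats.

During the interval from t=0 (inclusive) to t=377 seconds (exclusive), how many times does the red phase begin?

Cycle = 32+6+27 = 65s
red phase starts at t = k*65 + 38 for k=0,1,2,...
Need k*65+38 < 377 → k < 5.215
k ∈ {0, ..., 5} → 6 starts

Answer: 6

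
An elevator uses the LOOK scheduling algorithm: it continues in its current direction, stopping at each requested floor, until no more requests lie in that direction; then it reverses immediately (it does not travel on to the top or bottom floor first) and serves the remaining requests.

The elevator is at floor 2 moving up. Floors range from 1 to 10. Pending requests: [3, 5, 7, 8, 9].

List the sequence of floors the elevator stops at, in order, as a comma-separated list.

Answer: 3, 5, 7, 8, 9

Derivation:
Current: 2, moving UP
Serve above first (ascending): [3, 5, 7, 8, 9]
Then reverse, serve below (descending): []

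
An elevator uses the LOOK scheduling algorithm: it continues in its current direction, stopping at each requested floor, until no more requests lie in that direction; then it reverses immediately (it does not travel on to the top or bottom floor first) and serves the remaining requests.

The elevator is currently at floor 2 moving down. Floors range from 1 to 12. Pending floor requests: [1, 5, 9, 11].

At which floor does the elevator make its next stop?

Current floor: 2, direction: down
Requests above: [5, 9, 11]
Requests below: [1]
Moving down and requests lie below → nearest below is max([1]) = 1

Answer: 1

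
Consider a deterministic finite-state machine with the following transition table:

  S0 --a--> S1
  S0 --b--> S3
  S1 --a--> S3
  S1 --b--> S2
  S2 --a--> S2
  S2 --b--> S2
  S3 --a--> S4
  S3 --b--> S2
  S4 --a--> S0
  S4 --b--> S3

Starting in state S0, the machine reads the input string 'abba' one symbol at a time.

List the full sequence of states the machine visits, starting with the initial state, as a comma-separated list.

Answer: S0, S1, S2, S2, S2

Derivation:
Start: S0
  read 'a': S0 --a--> S1
  read 'b': S1 --b--> S2
  read 'b': S2 --b--> S2
  read 'a': S2 --a--> S2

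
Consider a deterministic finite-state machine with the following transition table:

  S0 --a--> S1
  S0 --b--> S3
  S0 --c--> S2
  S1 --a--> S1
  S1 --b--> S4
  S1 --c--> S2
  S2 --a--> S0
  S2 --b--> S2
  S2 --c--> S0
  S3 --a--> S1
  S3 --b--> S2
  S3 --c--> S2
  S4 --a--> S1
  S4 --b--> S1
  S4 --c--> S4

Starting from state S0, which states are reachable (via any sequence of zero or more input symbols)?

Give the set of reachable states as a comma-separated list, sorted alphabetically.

Answer: S0, S1, S2, S3, S4

Derivation:
BFS from S0:
  visit S0: S0--a-->S1 (new), S0--b-->S3 (new), S0--c-->S2 (new)
  visit S1: S1--a-->S1 (seen), S1--b-->S4 (new), S1--c-->S2 (seen)
  visit S3: S3--a-->S1 (seen), S3--b-->S2 (seen), S3--c-->S2 (seen)
  visit S2: S2--a-->S0 (seen), S2--b-->S2 (seen), S2--c-->S0 (seen)
  visit S4: S4--a-->S1 (seen), S4--b-->S1 (seen), S4--c-->S4 (seen)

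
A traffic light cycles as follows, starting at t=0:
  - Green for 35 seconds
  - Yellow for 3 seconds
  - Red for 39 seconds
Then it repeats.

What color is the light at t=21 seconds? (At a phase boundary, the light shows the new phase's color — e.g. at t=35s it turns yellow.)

Cycle length = 35 + 3 + 39 = 77s
t = 21, phase_t = 21 mod 77 = 21
21 < 35 (green end) → GREEN

Answer: green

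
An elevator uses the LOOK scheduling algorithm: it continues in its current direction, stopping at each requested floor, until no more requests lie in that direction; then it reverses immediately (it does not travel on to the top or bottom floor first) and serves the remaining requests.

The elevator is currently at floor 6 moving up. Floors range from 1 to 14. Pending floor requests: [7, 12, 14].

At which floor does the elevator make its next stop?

Answer: 7

Derivation:
Current floor: 6, direction: up
Requests above: [7, 12, 14]
Requests below: []
Moving up and requests lie above → nearest above is min([7, 12, 14]) = 7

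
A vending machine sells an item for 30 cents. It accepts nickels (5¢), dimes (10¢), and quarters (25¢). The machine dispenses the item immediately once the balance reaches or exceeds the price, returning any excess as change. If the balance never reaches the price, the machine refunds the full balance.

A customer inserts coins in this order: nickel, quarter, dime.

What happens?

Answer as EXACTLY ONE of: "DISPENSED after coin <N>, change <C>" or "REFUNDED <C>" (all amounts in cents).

Price: 30¢
Coin 1 (nickel, 5¢): balance = 5¢
Coin 2 (quarter, 25¢): balance = 30¢
  → balance >= price → DISPENSE, change = 30 - 30 = 0¢

Answer: DISPENSED after coin 2, change 0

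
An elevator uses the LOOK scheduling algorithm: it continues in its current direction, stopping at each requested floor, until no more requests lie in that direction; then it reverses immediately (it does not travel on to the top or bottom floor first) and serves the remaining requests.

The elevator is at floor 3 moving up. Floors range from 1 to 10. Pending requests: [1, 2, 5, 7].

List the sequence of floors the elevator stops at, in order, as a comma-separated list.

Current: 3, moving UP
Serve above first (ascending): [5, 7]
Then reverse, serve below (descending): [2, 1]

Answer: 5, 7, 2, 1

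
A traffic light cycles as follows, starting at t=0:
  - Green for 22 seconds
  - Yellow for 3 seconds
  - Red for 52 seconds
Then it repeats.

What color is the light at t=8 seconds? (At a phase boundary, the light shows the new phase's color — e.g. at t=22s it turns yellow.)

Cycle length = 22 + 3 + 52 = 77s
t = 8, phase_t = 8 mod 77 = 8
8 < 22 (green end) → GREEN

Answer: green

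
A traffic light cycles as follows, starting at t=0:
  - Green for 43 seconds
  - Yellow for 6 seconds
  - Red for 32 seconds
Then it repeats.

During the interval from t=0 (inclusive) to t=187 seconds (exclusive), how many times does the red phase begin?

Answer: 2

Derivation:
Cycle = 43+6+32 = 81s
red phase starts at t = k*81 + 49 for k=0,1,2,...
Need k*81+49 < 187 → k < 1.704
k ∈ {0, ..., 1} → 2 starts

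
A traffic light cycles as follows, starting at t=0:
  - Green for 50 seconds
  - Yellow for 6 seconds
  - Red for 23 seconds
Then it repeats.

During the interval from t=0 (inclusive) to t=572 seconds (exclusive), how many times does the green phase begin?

Answer: 8

Derivation:
Cycle = 50+6+23 = 79s
green phase starts at t = k*79 + 0 for k=0,1,2,...
Need k*79+0 < 572 → k < 7.241
k ∈ {0, ..., 7} → 8 starts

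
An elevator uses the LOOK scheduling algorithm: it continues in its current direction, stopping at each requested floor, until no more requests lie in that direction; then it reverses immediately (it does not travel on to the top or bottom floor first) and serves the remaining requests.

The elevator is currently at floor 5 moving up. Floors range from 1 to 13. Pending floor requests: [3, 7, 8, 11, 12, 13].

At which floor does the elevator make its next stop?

Current floor: 5, direction: up
Requests above: [7, 8, 11, 12, 13]
Requests below: [3]
Moving up and requests lie above → nearest above is min([7, 8, 11, 12, 13]) = 7

Answer: 7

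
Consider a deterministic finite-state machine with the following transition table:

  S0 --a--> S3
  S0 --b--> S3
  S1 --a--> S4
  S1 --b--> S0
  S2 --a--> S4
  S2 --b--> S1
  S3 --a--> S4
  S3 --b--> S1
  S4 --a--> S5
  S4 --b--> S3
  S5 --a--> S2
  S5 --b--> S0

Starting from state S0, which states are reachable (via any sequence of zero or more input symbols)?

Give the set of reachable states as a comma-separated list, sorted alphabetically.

BFS from S0:
  visit S0: S0--a-->S3 (new), S0--b-->S3 (seen)
  visit S3: S3--a-->S4 (new), S3--b-->S1 (new)
  visit S4: S4--a-->S5 (new), S4--b-->S3 (seen)
  visit S1: S1--a-->S4 (seen), S1--b-->S0 (seen)
  visit S5: S5--a-->S2 (new), S5--b-->S0 (seen)
  visit S2: S2--a-->S4 (seen), S2--b-->S1 (seen)

Answer: S0, S1, S2, S3, S4, S5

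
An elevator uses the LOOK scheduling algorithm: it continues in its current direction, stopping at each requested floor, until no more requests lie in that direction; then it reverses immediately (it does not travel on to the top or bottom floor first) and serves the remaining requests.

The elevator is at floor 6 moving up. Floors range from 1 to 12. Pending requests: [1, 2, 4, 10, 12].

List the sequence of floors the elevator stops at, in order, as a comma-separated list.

Current: 6, moving UP
Serve above first (ascending): [10, 12]
Then reverse, serve below (descending): [4, 2, 1]

Answer: 10, 12, 4, 2, 1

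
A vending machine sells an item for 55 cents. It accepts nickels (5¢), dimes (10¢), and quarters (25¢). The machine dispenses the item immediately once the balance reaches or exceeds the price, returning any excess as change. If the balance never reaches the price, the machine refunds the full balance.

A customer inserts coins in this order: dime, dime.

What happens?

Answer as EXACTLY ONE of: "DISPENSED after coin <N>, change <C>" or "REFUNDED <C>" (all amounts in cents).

Answer: REFUNDED 20

Derivation:
Price: 55¢
Coin 1 (dime, 10¢): balance = 10¢
Coin 2 (dime, 10¢): balance = 20¢
All coins inserted, balance 20¢ < price 55¢ → REFUND 20¢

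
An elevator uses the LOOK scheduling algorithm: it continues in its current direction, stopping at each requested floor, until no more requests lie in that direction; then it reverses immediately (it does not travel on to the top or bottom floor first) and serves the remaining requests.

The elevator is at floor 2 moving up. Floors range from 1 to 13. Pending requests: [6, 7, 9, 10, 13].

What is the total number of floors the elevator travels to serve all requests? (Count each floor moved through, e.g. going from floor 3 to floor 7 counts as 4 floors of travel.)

Answer: 11

Derivation:
Start at floor 2 moving up, LOOK stop order: [6, 7, 9, 10, 13]
  2 → 6: |6-2| = 4, total = 4
  6 → 7: |7-6| = 1, total = 5
  7 → 9: |9-7| = 2, total = 7
  9 → 10: |10-9| = 1, total = 8
  10 → 13: |13-10| = 3, total = 11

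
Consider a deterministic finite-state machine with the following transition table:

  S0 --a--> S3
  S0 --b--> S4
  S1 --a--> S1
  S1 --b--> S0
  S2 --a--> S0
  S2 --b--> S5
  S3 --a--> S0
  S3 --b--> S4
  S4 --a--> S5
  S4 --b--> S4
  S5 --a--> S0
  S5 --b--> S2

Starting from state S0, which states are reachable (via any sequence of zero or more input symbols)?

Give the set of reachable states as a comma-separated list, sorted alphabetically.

BFS from S0:
  visit S0: S0--a-->S3 (new), S0--b-->S4 (new)
  visit S3: S3--a-->S0 (seen), S3--b-->S4 (seen)
  visit S4: S4--a-->S5 (new), S4--b-->S4 (seen)
  visit S5: S5--a-->S0 (seen), S5--b-->S2 (new)
  visit S2: S2--a-->S0 (seen), S2--b-->S5 (seen)

Answer: S0, S2, S3, S4, S5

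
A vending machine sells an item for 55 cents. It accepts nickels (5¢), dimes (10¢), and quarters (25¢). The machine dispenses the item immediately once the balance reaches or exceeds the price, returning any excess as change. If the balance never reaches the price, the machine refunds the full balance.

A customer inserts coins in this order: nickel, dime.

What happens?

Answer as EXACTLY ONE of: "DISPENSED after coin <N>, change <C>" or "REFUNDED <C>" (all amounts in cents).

Answer: REFUNDED 15

Derivation:
Price: 55¢
Coin 1 (nickel, 5¢): balance = 5¢
Coin 2 (dime, 10¢): balance = 15¢
All coins inserted, balance 15¢ < price 55¢ → REFUND 15¢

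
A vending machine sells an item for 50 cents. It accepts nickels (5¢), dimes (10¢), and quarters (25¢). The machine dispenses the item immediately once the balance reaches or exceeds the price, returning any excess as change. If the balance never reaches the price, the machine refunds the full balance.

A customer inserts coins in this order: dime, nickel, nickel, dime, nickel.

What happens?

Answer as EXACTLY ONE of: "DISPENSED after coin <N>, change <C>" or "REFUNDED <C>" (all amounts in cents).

Price: 50¢
Coin 1 (dime, 10¢): balance = 10¢
Coin 2 (nickel, 5¢): balance = 15¢
Coin 3 (nickel, 5¢): balance = 20¢
Coin 4 (dime, 10¢): balance = 30¢
Coin 5 (nickel, 5¢): balance = 35¢
All coins inserted, balance 35¢ < price 50¢ → REFUND 35¢

Answer: REFUNDED 35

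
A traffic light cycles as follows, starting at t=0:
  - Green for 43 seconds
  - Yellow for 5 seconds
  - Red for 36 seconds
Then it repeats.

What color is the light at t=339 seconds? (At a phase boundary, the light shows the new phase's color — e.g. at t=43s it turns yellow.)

Cycle length = 43 + 5 + 36 = 84s
t = 339, phase_t = 339 mod 84 = 3
3 < 43 (green end) → GREEN

Answer: green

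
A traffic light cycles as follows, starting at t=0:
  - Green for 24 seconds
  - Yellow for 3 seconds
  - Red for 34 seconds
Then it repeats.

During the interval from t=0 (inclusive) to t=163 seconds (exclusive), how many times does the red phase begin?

Answer: 3

Derivation:
Cycle = 24+3+34 = 61s
red phase starts at t = k*61 + 27 for k=0,1,2,...
Need k*61+27 < 163 → k < 2.230
k ∈ {0, ..., 2} → 3 starts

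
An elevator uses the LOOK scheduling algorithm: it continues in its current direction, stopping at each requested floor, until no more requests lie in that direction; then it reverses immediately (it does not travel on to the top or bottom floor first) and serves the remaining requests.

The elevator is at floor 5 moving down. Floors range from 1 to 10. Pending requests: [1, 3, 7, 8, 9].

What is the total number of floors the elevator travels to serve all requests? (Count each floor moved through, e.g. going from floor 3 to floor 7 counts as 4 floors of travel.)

Answer: 12

Derivation:
Start at floor 5 moving down, LOOK stop order: [3, 1, 7, 8, 9]
  5 → 3: |3-5| = 2, total = 2
  3 → 1: |1-3| = 2, total = 4
  1 → 7: |7-1| = 6, total = 10
  7 → 8: |8-7| = 1, total = 11
  8 → 9: |9-8| = 1, total = 12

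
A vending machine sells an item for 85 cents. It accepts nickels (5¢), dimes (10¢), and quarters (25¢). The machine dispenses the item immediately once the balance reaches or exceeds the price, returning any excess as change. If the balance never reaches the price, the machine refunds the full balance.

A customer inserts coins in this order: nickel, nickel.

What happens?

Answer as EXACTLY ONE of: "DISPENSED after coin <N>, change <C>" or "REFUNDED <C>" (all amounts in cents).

Price: 85¢
Coin 1 (nickel, 5¢): balance = 5¢
Coin 2 (nickel, 5¢): balance = 10¢
All coins inserted, balance 10¢ < price 85¢ → REFUND 10¢

Answer: REFUNDED 10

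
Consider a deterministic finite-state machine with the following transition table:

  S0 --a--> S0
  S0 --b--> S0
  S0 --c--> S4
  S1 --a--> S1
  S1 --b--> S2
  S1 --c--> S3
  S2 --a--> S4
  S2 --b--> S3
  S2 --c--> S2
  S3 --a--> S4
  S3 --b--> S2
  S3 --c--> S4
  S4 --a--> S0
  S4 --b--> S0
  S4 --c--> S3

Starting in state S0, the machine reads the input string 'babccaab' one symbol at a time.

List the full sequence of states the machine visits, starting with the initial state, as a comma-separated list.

Answer: S0, S0, S0, S0, S4, S3, S4, S0, S0

Derivation:
Start: S0
  read 'b': S0 --b--> S0
  read 'a': S0 --a--> S0
  read 'b': S0 --b--> S0
  read 'c': S0 --c--> S4
  read 'c': S4 --c--> S3
  read 'a': S3 --a--> S4
  read 'a': S4 --a--> S0
  read 'b': S0 --b--> S0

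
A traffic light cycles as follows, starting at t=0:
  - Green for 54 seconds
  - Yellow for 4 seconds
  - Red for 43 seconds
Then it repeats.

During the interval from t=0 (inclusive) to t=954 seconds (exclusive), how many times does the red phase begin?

Cycle = 54+4+43 = 101s
red phase starts at t = k*101 + 58 for k=0,1,2,...
Need k*101+58 < 954 → k < 8.871
k ∈ {0, ..., 8} → 9 starts

Answer: 9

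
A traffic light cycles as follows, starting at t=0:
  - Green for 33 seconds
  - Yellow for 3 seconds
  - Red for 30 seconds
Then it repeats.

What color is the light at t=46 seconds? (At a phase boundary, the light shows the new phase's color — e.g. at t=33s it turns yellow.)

Answer: red

Derivation:
Cycle length = 33 + 3 + 30 = 66s
t = 46, phase_t = 46 mod 66 = 46
46 >= 36 → RED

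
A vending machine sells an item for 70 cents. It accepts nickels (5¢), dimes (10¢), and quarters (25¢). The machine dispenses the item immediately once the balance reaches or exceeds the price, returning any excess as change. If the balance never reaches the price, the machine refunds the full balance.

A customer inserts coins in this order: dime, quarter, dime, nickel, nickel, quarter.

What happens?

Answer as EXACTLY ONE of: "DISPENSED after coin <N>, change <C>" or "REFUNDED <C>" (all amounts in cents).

Answer: DISPENSED after coin 6, change 10

Derivation:
Price: 70¢
Coin 1 (dime, 10¢): balance = 10¢
Coin 2 (quarter, 25¢): balance = 35¢
Coin 3 (dime, 10¢): balance = 45¢
Coin 4 (nickel, 5¢): balance = 50¢
Coin 5 (nickel, 5¢): balance = 55¢
Coin 6 (quarter, 25¢): balance = 80¢
  → balance >= price → DISPENSE, change = 80 - 70 = 10¢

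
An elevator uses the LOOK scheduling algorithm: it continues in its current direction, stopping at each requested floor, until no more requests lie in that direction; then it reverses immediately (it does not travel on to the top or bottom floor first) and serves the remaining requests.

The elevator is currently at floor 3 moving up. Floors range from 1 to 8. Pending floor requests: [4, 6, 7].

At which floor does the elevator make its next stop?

Answer: 4

Derivation:
Current floor: 3, direction: up
Requests above: [4, 6, 7]
Requests below: []
Moving up and requests lie above → nearest above is min([4, 6, 7]) = 4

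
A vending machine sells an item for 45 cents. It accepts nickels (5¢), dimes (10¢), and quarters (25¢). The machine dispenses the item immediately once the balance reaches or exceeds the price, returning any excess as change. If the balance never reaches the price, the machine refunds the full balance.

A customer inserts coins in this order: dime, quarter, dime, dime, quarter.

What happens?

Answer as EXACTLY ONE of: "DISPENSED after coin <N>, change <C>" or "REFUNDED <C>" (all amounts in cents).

Answer: DISPENSED after coin 3, change 0

Derivation:
Price: 45¢
Coin 1 (dime, 10¢): balance = 10¢
Coin 2 (quarter, 25¢): balance = 35¢
Coin 3 (dime, 10¢): balance = 45¢
  → balance >= price → DISPENSE, change = 45 - 45 = 0¢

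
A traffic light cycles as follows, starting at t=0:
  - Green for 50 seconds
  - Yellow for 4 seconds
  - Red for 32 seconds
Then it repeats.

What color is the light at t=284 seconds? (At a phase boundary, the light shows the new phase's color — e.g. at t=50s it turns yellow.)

Answer: green

Derivation:
Cycle length = 50 + 4 + 32 = 86s
t = 284, phase_t = 284 mod 86 = 26
26 < 50 (green end) → GREEN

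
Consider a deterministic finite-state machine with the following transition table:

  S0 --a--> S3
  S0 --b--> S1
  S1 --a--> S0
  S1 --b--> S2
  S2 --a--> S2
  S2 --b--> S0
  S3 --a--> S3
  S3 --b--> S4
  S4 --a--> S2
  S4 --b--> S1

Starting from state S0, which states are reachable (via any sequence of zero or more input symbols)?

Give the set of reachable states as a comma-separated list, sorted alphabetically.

BFS from S0:
  visit S0: S0--a-->S3 (new), S0--b-->S1 (new)
  visit S3: S3--a-->S3 (seen), S3--b-->S4 (new)
  visit S1: S1--a-->S0 (seen), S1--b-->S2 (new)
  visit S4: S4--a-->S2 (seen), S4--b-->S1 (seen)
  visit S2: S2--a-->S2 (seen), S2--b-->S0 (seen)

Answer: S0, S1, S2, S3, S4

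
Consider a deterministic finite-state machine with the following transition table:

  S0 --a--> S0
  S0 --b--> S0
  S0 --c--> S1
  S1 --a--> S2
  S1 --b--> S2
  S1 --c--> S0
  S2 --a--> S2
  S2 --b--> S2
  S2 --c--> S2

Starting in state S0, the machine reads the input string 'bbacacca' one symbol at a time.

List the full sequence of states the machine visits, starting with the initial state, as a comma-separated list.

Answer: S0, S0, S0, S0, S1, S2, S2, S2, S2

Derivation:
Start: S0
  read 'b': S0 --b--> S0
  read 'b': S0 --b--> S0
  read 'a': S0 --a--> S0
  read 'c': S0 --c--> S1
  read 'a': S1 --a--> S2
  read 'c': S2 --c--> S2
  read 'c': S2 --c--> S2
  read 'a': S2 --a--> S2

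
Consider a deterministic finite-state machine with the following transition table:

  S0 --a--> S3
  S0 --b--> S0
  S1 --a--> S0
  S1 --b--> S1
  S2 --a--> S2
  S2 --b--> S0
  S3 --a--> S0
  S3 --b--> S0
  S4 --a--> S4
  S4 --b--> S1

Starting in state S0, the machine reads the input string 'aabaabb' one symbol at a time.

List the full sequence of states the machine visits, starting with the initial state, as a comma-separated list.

Answer: S0, S3, S0, S0, S3, S0, S0, S0

Derivation:
Start: S0
  read 'a': S0 --a--> S3
  read 'a': S3 --a--> S0
  read 'b': S0 --b--> S0
  read 'a': S0 --a--> S3
  read 'a': S3 --a--> S0
  read 'b': S0 --b--> S0
  read 'b': S0 --b--> S0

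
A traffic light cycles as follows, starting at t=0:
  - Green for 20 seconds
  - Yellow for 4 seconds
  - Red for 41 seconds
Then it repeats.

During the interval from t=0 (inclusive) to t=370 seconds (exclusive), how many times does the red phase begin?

Answer: 6

Derivation:
Cycle = 20+4+41 = 65s
red phase starts at t = k*65 + 24 for k=0,1,2,...
Need k*65+24 < 370 → k < 5.323
k ∈ {0, ..., 5} → 6 starts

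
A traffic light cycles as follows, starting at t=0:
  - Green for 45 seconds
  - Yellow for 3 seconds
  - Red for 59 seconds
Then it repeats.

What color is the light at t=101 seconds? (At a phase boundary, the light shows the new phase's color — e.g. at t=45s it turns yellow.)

Cycle length = 45 + 3 + 59 = 107s
t = 101, phase_t = 101 mod 107 = 101
101 >= 48 → RED

Answer: red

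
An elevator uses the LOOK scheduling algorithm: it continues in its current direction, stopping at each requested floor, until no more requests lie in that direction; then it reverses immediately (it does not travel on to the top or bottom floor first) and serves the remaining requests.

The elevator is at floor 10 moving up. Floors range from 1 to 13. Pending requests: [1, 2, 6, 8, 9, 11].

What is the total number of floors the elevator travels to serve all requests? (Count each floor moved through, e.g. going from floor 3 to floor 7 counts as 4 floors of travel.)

Answer: 11

Derivation:
Start at floor 10 moving up, LOOK stop order: [11, 9, 8, 6, 2, 1]
  10 → 11: |11-10| = 1, total = 1
  11 → 9: |9-11| = 2, total = 3
  9 → 8: |8-9| = 1, total = 4
  8 → 6: |6-8| = 2, total = 6
  6 → 2: |2-6| = 4, total = 10
  2 → 1: |1-2| = 1, total = 11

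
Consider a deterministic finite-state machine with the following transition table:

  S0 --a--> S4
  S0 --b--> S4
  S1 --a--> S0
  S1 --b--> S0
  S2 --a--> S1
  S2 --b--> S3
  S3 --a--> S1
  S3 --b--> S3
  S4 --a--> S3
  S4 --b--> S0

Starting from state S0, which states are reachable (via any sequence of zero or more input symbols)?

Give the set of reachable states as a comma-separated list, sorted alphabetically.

BFS from S0:
  visit S0: S0--a-->S4 (new), S0--b-->S4 (seen)
  visit S4: S4--a-->S3 (new), S4--b-->S0 (seen)
  visit S3: S3--a-->S1 (new), S3--b-->S3 (seen)
  visit S1: S1--a-->S0 (seen), S1--b-->S0 (seen)

Answer: S0, S1, S3, S4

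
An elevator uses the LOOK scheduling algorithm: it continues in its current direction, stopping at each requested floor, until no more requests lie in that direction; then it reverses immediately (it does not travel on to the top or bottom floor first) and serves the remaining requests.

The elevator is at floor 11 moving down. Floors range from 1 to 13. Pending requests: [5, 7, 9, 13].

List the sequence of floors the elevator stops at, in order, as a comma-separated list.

Answer: 9, 7, 5, 13

Derivation:
Current: 11, moving DOWN
Serve below first (descending): [9, 7, 5]
Then reverse, serve above (ascending): [13]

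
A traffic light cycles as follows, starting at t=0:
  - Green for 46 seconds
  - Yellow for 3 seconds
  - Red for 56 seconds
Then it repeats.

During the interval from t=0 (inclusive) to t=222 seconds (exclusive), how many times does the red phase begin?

Cycle = 46+3+56 = 105s
red phase starts at t = k*105 + 49 for k=0,1,2,...
Need k*105+49 < 222 → k < 1.648
k ∈ {0, ..., 1} → 2 starts

Answer: 2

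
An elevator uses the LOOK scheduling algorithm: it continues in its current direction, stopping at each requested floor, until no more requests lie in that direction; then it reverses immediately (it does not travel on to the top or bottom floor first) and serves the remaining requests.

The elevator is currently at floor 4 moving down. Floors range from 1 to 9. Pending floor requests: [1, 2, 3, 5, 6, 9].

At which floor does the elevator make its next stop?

Current floor: 4, direction: down
Requests above: [5, 6, 9]
Requests below: [1, 2, 3]
Moving down and requests lie below → nearest below is max([1, 2, 3]) = 3

Answer: 3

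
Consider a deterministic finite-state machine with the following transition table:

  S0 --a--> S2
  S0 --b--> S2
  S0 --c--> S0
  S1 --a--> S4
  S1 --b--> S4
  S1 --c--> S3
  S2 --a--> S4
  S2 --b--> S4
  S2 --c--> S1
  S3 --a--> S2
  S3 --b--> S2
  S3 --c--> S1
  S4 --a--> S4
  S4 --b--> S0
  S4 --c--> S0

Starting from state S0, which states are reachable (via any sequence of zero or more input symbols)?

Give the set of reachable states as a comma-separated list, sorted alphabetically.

BFS from S0:
  visit S0: S0--a-->S2 (new), S0--b-->S2 (seen), S0--c-->S0 (seen)
  visit S2: S2--a-->S4 (new), S2--b-->S4 (seen), S2--c-->S1 (new)
  visit S4: S4--a-->S4 (seen), S4--b-->S0 (seen), S4--c-->S0 (seen)
  visit S1: S1--a-->S4 (seen), S1--b-->S4 (seen), S1--c-->S3 (new)
  visit S3: S3--a-->S2 (seen), S3--b-->S2 (seen), S3--c-->S1 (seen)

Answer: S0, S1, S2, S3, S4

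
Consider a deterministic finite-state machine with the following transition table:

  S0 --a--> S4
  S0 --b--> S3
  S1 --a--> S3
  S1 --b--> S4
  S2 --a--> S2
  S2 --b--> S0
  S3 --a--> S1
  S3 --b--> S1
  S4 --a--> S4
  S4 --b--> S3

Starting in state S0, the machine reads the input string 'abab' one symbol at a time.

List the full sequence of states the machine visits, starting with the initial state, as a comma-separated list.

Answer: S0, S4, S3, S1, S4

Derivation:
Start: S0
  read 'a': S0 --a--> S4
  read 'b': S4 --b--> S3
  read 'a': S3 --a--> S1
  read 'b': S1 --b--> S4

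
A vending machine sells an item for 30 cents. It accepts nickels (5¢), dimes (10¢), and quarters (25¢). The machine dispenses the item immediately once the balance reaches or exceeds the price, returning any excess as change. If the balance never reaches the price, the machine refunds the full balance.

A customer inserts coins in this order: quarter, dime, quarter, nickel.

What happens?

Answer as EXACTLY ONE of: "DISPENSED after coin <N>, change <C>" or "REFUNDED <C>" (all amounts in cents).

Price: 30¢
Coin 1 (quarter, 25¢): balance = 25¢
Coin 2 (dime, 10¢): balance = 35¢
  → balance >= price → DISPENSE, change = 35 - 30 = 5¢

Answer: DISPENSED after coin 2, change 5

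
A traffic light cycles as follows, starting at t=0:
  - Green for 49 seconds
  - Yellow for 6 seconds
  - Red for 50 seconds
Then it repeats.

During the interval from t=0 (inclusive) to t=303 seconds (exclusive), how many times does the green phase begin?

Cycle = 49+6+50 = 105s
green phase starts at t = k*105 + 0 for k=0,1,2,...
Need k*105+0 < 303 → k < 2.886
k ∈ {0, ..., 2} → 3 starts

Answer: 3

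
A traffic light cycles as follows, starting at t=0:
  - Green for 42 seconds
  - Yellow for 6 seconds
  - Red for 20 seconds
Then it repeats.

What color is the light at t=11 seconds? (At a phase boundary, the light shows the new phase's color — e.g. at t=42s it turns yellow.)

Cycle length = 42 + 6 + 20 = 68s
t = 11, phase_t = 11 mod 68 = 11
11 < 42 (green end) → GREEN

Answer: green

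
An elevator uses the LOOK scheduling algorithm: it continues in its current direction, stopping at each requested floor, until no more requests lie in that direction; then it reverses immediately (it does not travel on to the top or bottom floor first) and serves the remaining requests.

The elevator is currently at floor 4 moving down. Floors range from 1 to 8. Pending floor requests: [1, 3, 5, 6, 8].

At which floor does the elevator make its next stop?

Answer: 3

Derivation:
Current floor: 4, direction: down
Requests above: [5, 6, 8]
Requests below: [1, 3]
Moving down and requests lie below → nearest below is max([1, 3]) = 3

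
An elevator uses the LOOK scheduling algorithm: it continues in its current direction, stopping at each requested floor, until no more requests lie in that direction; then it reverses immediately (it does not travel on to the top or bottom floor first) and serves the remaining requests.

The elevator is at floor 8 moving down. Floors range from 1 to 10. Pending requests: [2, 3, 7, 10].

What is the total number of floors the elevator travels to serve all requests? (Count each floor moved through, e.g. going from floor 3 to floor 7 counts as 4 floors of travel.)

Start at floor 8 moving down, LOOK stop order: [7, 3, 2, 10]
  8 → 7: |7-8| = 1, total = 1
  7 → 3: |3-7| = 4, total = 5
  3 → 2: |2-3| = 1, total = 6
  2 → 10: |10-2| = 8, total = 14

Answer: 14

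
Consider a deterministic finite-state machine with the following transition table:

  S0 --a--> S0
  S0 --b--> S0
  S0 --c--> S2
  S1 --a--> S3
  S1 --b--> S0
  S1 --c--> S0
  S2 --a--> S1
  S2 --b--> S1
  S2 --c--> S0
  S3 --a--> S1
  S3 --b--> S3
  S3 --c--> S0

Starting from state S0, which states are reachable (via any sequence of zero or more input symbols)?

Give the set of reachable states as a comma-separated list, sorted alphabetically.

Answer: S0, S1, S2, S3

Derivation:
BFS from S0:
  visit S0: S0--a-->S0 (seen), S0--b-->S0 (seen), S0--c-->S2 (new)
  visit S2: S2--a-->S1 (new), S2--b-->S1 (seen), S2--c-->S0 (seen)
  visit S1: S1--a-->S3 (new), S1--b-->S0 (seen), S1--c-->S0 (seen)
  visit S3: S3--a-->S1 (seen), S3--b-->S3 (seen), S3--c-->S0 (seen)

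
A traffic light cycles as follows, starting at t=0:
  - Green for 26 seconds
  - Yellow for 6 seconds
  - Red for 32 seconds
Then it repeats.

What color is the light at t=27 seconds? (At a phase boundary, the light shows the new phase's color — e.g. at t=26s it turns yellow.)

Answer: yellow

Derivation:
Cycle length = 26 + 6 + 32 = 64s
t = 27, phase_t = 27 mod 64 = 27
26 <= 27 < 32 (yellow end) → YELLOW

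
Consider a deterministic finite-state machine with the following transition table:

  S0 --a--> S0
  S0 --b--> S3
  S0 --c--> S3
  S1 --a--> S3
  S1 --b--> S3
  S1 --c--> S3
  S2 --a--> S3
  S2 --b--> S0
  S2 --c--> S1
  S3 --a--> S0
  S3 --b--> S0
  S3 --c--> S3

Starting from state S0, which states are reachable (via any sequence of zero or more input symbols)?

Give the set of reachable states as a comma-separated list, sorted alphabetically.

Answer: S0, S3

Derivation:
BFS from S0:
  visit S0: S0--a-->S0 (seen), S0--b-->S3 (new), S0--c-->S3 (seen)
  visit S3: S3--a-->S0 (seen), S3--b-->S0 (seen), S3--c-->S3 (seen)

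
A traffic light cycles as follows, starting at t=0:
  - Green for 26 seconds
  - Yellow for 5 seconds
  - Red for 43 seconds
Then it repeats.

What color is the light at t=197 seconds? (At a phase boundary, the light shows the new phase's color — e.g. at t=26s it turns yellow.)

Answer: red

Derivation:
Cycle length = 26 + 5 + 43 = 74s
t = 197, phase_t = 197 mod 74 = 49
49 >= 31 → RED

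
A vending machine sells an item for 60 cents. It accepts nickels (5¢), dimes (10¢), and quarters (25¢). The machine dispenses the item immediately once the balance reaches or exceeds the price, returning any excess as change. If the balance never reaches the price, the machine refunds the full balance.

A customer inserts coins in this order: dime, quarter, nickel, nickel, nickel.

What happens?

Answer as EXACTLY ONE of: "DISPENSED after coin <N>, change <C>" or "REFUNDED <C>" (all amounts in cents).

Answer: REFUNDED 50

Derivation:
Price: 60¢
Coin 1 (dime, 10¢): balance = 10¢
Coin 2 (quarter, 25¢): balance = 35¢
Coin 3 (nickel, 5¢): balance = 40¢
Coin 4 (nickel, 5¢): balance = 45¢
Coin 5 (nickel, 5¢): balance = 50¢
All coins inserted, balance 50¢ < price 60¢ → REFUND 50¢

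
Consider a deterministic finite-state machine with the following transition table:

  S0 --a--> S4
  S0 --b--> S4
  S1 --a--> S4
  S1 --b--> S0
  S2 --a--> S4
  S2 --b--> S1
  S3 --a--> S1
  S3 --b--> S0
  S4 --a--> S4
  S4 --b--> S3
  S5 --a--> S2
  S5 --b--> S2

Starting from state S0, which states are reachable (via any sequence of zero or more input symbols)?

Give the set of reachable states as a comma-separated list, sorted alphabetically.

Answer: S0, S1, S3, S4

Derivation:
BFS from S0:
  visit S0: S0--a-->S4 (new), S0--b-->S4 (seen)
  visit S4: S4--a-->S4 (seen), S4--b-->S3 (new)
  visit S3: S3--a-->S1 (new), S3--b-->S0 (seen)
  visit S1: S1--a-->S4 (seen), S1--b-->S0 (seen)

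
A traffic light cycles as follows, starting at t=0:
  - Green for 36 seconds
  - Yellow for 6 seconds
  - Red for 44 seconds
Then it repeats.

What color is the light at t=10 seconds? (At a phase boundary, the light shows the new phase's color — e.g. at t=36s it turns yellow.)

Cycle length = 36 + 6 + 44 = 86s
t = 10, phase_t = 10 mod 86 = 10
10 < 36 (green end) → GREEN

Answer: green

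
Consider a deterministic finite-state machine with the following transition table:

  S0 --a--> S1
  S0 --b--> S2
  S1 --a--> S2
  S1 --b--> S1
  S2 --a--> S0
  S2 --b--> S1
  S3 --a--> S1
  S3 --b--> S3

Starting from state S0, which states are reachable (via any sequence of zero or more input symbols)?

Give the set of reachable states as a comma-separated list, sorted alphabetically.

Answer: S0, S1, S2

Derivation:
BFS from S0:
  visit S0: S0--a-->S1 (new), S0--b-->S2 (new)
  visit S1: S1--a-->S2 (seen), S1--b-->S1 (seen)
  visit S2: S2--a-->S0 (seen), S2--b-->S1 (seen)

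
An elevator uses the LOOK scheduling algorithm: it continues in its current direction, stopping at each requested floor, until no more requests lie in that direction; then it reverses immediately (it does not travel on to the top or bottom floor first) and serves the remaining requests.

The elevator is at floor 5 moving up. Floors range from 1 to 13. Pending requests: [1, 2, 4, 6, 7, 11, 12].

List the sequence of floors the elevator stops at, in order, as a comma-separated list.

Current: 5, moving UP
Serve above first (ascending): [6, 7, 11, 12]
Then reverse, serve below (descending): [4, 2, 1]

Answer: 6, 7, 11, 12, 4, 2, 1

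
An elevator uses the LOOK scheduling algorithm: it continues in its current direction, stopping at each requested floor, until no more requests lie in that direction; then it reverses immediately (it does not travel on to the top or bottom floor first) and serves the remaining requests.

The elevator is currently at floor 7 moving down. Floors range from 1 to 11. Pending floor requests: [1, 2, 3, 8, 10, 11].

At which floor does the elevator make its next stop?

Current floor: 7, direction: down
Requests above: [8, 10, 11]
Requests below: [1, 2, 3]
Moving down and requests lie below → nearest below is max([1, 2, 3]) = 3

Answer: 3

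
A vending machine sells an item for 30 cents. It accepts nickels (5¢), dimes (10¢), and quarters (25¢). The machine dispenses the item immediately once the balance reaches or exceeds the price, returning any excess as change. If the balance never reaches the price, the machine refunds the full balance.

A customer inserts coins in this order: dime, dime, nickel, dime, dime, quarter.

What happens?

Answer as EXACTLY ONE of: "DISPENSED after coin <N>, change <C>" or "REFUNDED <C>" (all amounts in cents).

Price: 30¢
Coin 1 (dime, 10¢): balance = 10¢
Coin 2 (dime, 10¢): balance = 20¢
Coin 3 (nickel, 5¢): balance = 25¢
Coin 4 (dime, 10¢): balance = 35¢
  → balance >= price → DISPENSE, change = 35 - 30 = 5¢

Answer: DISPENSED after coin 4, change 5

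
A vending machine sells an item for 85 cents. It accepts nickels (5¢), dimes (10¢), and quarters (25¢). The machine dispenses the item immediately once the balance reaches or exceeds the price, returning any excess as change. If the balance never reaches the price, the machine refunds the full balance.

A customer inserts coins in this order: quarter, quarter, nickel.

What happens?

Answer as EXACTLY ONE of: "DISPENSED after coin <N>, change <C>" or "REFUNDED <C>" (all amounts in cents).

Price: 85¢
Coin 1 (quarter, 25¢): balance = 25¢
Coin 2 (quarter, 25¢): balance = 50¢
Coin 3 (nickel, 5¢): balance = 55¢
All coins inserted, balance 55¢ < price 85¢ → REFUND 55¢

Answer: REFUNDED 55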